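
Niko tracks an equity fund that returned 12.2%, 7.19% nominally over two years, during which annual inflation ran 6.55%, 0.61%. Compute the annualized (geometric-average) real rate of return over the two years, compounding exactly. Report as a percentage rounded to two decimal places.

Nominal growth factor = 1.1220 × 1.0719 = 1.20267180
Price-level growth factor = 1.0655 × 1.0061 = 1.07199955
Real growth factor = 1.20267180 / 1.07199955 = 1.12189581
Annualized real rate = 1.12189581^(1/2) − 1 = 5.9196% → 5.92%.

5.92%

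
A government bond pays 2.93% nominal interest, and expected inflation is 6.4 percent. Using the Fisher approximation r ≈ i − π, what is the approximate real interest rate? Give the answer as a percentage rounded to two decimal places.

-3.47%

r ≈ i − π = 2.93% − 6.4% = -3.47%.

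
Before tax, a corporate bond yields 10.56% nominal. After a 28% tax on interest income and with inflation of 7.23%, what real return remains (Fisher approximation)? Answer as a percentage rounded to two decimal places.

After-tax nominal return = 10.56% × (1 − 0.28) = 7.6032%.
r ≈ 7.6032% − 7.23% → 0.37%.

0.37%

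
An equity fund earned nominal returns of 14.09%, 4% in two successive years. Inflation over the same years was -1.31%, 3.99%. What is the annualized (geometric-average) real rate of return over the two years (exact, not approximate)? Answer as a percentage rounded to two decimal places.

7.52%

Nominal growth factor = 1.1409 × 1.0400 = 1.18653600
Price-level growth factor = 0.9869 × 1.0399 = 1.02627731
Real growth factor = 1.18653600 / 1.02627731 = 1.15615535
Annualized real rate = 1.15615535^(1/2) − 1 = 7.5247% → 7.52%.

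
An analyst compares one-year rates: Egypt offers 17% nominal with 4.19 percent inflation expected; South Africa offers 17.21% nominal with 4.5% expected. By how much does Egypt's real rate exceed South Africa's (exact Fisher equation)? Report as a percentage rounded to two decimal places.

Egypt: (1 + 0.1700)/(1 + 0.0419) − 1 = 12.2948%
South Africa: (1 + 0.1721)/(1 + 0.0450) − 1 = 12.1627%
Differential = 12.2948% − 12.1627% = 0.1322% → 0.13%.

0.13%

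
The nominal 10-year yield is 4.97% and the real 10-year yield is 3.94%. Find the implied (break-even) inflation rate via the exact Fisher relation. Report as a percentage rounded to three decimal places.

0.991%

(1 + π) = (1 + i)/(1 + r) = 1.04970 / 1.03940 = 1.009910
Break-even inflation = 1.009910 − 1 → 0.991%.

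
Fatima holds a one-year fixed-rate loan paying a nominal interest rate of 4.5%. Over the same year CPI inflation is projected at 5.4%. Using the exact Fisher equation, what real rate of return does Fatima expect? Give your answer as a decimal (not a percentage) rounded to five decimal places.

-0.00854

1 + r = 1.04500 / 1.05400 = 0.991461
r = 0.991461 − 1 = -0.8539%, i.e. -0.00854.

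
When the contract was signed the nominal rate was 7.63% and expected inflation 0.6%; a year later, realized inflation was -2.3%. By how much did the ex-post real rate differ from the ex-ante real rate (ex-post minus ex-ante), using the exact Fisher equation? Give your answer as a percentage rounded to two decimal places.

Ex-ante: (1 + 0.0763)/(1 + 0.0060) − 1 = 6.9881%
Ex-post: (1 + 0.0763)/(1 − 0.0230) − 1 = 10.1638%
Difference (ex-post − ex-ante) = 3.1757% → 3.18%.

3.18%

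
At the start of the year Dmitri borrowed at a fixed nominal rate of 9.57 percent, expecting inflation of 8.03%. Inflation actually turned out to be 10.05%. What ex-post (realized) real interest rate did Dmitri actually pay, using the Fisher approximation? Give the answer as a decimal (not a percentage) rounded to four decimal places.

-0.0048

Ex-post: 9.57% − 10.05% = -0.480%
So the realized real rate is -0.0048.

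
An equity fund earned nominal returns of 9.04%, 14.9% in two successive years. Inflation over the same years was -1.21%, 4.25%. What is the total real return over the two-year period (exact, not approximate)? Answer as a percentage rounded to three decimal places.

21.651%

Compound the nominal returns: 1.0904 × 1.1490 = 1.252870.
Compound inflation: 0.9879 × 1.0425 = 1.029886.
Deflate: 1.252870 / 1.029886 = 1.216513.
Total real return = 1.216513 − 1 → 21.651%.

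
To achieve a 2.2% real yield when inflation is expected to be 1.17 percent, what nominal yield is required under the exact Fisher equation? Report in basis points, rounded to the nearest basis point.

340 basis points

(1 + i) = (1 + r)(1 + π) = 1.02200 × 1.01170 = 1.0339574
i = 1.0339574 − 1, so the required nominal rate is 340 basis points.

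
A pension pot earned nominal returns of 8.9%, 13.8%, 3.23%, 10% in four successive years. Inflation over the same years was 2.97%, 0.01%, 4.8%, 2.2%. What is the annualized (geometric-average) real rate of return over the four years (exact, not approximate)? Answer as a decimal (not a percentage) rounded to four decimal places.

Nominal growth factor = 1.0890 × 1.1380 × 1.0323 × 1.1000 = 1.40724189
Price-level growth factor = 1.0297 × 1.0001 × 1.0480 × 1.0220 = 1.10297665
Real growth factor = 1.40724189 / 1.10297665 = 1.27585828
Annualized real rate = 1.27585828^(1/4) − 1 = 6.2798% → 0.0628.

0.0628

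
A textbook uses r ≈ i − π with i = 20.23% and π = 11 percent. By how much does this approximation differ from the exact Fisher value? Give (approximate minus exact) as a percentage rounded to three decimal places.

Approximate: r ≈ 20.230% − 11.000% = 9.2300%
Exact: (1 + 0.2023)/(1 + 0.1100) − 1 = 8.3153%
Error = 9.2300% − 8.3153% = 0.9147% → 0.915%.

0.915%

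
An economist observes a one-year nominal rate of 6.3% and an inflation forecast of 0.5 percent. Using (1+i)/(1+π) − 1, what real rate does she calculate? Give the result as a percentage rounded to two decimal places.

5.77%

1 + r = 1.06300 / 1.00500 = 1.057711
r = 1.057711 − 1 = 5.7711%, i.e. 5.77%.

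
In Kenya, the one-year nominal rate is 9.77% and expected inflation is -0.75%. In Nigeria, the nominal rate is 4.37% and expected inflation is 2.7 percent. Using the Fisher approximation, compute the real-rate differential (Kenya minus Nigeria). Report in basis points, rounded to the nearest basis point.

Kenya: 9.77% − (-0.75%) = 10.520%
Nigeria: 4.37% − 2.7% = 1.670%
Differential = 8.850% → 885 basis points.

885 basis points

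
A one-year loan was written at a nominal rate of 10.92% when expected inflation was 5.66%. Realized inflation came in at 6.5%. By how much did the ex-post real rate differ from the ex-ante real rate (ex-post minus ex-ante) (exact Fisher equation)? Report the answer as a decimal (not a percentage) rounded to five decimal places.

Ex-ante: (1 + 0.1092)/(1 + 0.0566) − 1 = 4.9782%
Ex-post: (1 + 0.1092)/(1 + 0.0650) − 1 = 4.1502%
Difference (ex-post − ex-ante) = -0.8280% → -0.00828.

-0.00828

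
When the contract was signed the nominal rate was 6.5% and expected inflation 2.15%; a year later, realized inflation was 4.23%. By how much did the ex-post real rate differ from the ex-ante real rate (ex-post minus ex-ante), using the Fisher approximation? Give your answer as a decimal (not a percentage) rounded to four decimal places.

Ex-ante: 6.5% − 2.15% = 4.350%
Ex-post: 6.5% − 4.23% = 2.270%
Difference (ex-post − ex-ante) = -2.0800% → -0.0208.

-0.0208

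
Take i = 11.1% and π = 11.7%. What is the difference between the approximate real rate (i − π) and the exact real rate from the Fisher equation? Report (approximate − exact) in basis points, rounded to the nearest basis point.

-6 basis points

Approximate: r ≈ 11.100% − 11.700% = -0.6000%
Exact: (1 + 0.1110)/(1 + 0.1170) − 1 = -0.5372%
Error = -0.6000% − (-0.5372%) = -0.0628% → -6 basis points.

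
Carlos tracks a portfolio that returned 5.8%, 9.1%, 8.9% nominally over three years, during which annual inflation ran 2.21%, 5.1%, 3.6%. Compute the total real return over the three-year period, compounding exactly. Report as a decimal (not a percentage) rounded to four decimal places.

0.1295

Nominal growth factor = 1.0580 × 1.0910 × 1.0890 = 1.257009
Price-level growth factor = 1.0221 × 1.0510 × 1.0360 = 1.112899
Real growth factor = 1.257009 / 1.112899 = 1.129490
Total real return = 1.129490 − 1 → 0.1295.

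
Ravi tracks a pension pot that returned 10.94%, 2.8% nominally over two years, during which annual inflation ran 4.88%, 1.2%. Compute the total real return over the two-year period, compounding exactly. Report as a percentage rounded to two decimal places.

Nominal growth factor = 1.1094 × 1.0280 = 1.140463
Price-level growth factor = 1.0488 × 1.0120 = 1.061386
Real growth factor = 1.140463 / 1.061386 = 1.074504
Total real return = 1.074504 − 1 → 7.45%.

7.45%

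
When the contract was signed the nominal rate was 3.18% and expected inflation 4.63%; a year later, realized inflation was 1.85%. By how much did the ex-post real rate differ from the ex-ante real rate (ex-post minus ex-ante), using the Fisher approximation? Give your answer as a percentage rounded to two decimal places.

2.78%

Ex-ante: 3.18% − 4.63% = -1.450%
Ex-post: 3.18% − 1.85% = 1.330%
Difference (ex-post − ex-ante) = 2.7800% → 2.78%.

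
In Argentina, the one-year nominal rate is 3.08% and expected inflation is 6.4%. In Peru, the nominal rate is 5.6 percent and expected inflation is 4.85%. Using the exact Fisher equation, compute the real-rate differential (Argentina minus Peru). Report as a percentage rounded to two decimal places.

-3.84%

Argentina: (1 + 0.0308)/(1 + 0.0640) − 1 = -3.1203%
Peru: (1 + 0.0560)/(1 + 0.0485) − 1 = 0.7153%
Differential = -3.1203% − 0.7153% = -3.8356% → -3.84%.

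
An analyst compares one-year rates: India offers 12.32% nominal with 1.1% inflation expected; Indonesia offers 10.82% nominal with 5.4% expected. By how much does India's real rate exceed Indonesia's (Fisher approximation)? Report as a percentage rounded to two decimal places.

5.80%

India: 12.32% − 1.1% = 11.220%
Indonesia: 10.82% − 5.4% = 5.420%
Differential = 5.800% → 5.80%.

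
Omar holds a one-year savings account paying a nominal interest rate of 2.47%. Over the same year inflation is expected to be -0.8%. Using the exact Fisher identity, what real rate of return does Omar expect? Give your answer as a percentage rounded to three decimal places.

3.296%

1 + r = 1.02470 / 0.99200 = 1.032964
r = 1.032964 − 1 = 3.2964%, i.e. 3.296%.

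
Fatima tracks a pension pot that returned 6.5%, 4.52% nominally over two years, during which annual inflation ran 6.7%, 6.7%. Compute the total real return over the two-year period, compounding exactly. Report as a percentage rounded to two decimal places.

Nominal growth factor = 1.0650 × 1.0452 = 1.113138
Price-level growth factor = 1.0670 × 1.0670 = 1.138489
Real growth factor = 1.113138 / 1.138489 = 0.977733
Total real return = 0.977733 − 1 → -2.23%.

-2.23%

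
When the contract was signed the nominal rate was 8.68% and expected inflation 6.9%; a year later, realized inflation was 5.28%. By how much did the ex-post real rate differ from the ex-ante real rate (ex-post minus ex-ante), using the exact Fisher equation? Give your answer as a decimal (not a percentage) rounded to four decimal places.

0.0156

Ex-ante: (1 + 0.0868)/(1 + 0.0690) − 1 = 1.6651%
Ex-post: (1 + 0.0868)/(1 + 0.0528) − 1 = 3.2295%
Difference (ex-post − ex-ante) = 1.5644% → 0.0156.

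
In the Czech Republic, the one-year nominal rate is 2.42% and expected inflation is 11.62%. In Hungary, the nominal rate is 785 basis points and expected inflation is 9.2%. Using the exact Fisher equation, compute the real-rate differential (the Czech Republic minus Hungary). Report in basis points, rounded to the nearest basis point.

The Czech Republic: (1 + 0.0242)/(1 + 0.1162) − 1 = -8.2423%
Hungary: (1 + 0.0785)/(1 + 0.0920) − 1 = -1.2363%
Differential = -8.2423% − (-1.2363%) = -7.0060% → -701 basis points.

-701 basis points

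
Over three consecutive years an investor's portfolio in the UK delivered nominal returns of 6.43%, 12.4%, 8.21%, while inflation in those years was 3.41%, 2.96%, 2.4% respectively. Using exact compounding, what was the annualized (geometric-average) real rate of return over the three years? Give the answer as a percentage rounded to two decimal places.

5.89%

Compound the nominal returns: 1.0643 × 1.1240 × 1.0821 = 1.29448723.
Compound inflation: 1.0341 × 1.0296 × 1.0240 = 1.09026238.
Deflate: 1.29448723 / 1.09026238 = 1.18731715.
Annualized real rate = 1.18731715^(1/3) − 1 = 5.8902% → 5.89%.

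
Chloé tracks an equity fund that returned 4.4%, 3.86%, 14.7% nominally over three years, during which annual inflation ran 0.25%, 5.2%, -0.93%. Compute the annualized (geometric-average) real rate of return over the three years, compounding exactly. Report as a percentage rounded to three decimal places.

Nominal growth factor = 1.0440 × 1.0386 × 1.1470 = 1.24369026
Price-level growth factor = 1.0025 × 1.0520 × 0.9907 = 1.04482194
Real growth factor = 1.24369026 / 1.04482194 = 1.19033705
Annualized real rate = 1.19033705^(1/3) − 1 = 5.9799% → 5.980%.

5.980%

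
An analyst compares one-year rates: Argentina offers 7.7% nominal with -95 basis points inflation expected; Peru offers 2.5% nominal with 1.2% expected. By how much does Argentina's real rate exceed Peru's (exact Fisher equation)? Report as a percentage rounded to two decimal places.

Argentina: (1 + 0.0770)/(1 − 0.0095) − 1 = 8.7330%
Peru: (1 + 0.0250)/(1 + 0.0120) − 1 = 1.2846%
Differential = 8.7330% − 1.2846% = 7.4484% → 7.45%.

7.45%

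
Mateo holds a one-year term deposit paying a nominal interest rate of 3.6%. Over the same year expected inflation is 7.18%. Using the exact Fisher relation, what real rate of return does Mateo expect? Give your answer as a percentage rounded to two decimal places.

1 + r = 1.03600 / 1.07180 = 0.966598
r = 0.966598 − 1 = -3.3402%, i.e. -3.34%.

-3.34%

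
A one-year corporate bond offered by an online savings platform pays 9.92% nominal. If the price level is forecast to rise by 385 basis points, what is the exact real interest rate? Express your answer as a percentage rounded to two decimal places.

5.84%

1 + r = 1.09920 / 1.03850 = 1.0584497
r = 1.0584497 − 1 = 5.84497%, i.e. 5.84%.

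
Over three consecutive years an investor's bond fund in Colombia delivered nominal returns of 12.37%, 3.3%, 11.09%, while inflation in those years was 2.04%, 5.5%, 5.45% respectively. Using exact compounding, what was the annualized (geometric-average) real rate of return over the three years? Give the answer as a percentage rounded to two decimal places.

Compound the nominal returns: 1.1237 × 1.0330 × 1.1109 = 1.28951283.
Compound inflation: 1.0204 × 1.0550 × 1.0545 = 1.13519245.
Deflate: 1.28951283 / 1.13519245 = 1.13594205.
Annualized real rate = 1.13594205^(1/3) − 1 = 4.3403% → 4.34%.

4.34%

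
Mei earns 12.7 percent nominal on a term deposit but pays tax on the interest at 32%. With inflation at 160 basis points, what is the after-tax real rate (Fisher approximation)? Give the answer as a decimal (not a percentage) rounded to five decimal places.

0.07036

After-tax nominal return = 12.7% × (1 − 0.32) = 8.6360%.
r ≈ 8.6360% − 1.6% → 0.07036.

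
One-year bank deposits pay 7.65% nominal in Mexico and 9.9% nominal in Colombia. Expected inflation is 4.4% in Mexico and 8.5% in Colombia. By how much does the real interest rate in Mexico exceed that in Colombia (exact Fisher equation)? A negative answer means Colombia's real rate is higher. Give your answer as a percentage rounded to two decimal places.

Mexico: (1 + 0.0765)/(1 + 0.0440) − 1 = 3.1130%
Colombia: (1 + 0.0990)/(1 + 0.0850) − 1 = 1.2903%
Differential = 3.1130% − 1.2903% = 1.8227% → 1.82%.

1.82%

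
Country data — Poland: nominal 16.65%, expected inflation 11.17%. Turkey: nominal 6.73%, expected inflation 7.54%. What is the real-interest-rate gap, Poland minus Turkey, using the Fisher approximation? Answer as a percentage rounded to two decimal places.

6.29%

Poland: 16.65% − 11.17% = 5.480%
Turkey: 6.73% − 7.54% = -0.810%
Differential = 6.290% → 6.29%.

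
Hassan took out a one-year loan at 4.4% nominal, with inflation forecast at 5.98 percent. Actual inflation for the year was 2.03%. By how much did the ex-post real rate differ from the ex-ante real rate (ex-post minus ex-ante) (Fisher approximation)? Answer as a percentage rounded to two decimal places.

Ex-ante: 4.4% − 5.98% = -1.580%
Ex-post: 4.4% − 2.03% = 2.370%
Difference (ex-post − ex-ante) = 3.9500% → 3.95%.

3.95%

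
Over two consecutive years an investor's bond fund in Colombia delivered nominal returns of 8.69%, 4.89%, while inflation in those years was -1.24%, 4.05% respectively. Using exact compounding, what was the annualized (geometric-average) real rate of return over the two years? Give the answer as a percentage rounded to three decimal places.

5.330%

Nominal growth factor = 1.0869 × 1.0489 = 1.14004941
Price-level growth factor = 0.9876 × 1.0405 = 1.02759780
Real growth factor = 1.14004941 / 1.02759780 = 1.10943154
Annualized real rate = 1.10943154^(1/2) − 1 = 5.3296% → 5.330%.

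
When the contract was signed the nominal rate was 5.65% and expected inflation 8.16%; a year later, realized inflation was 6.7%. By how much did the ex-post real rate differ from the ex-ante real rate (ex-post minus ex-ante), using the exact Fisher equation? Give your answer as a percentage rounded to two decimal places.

Ex-ante: (1 + 0.0565)/(1 + 0.0816) − 1 = -2.3206%
Ex-post: (1 + 0.0565)/(1 + 0.0670) − 1 = -0.9841%
Difference (ex-post − ex-ante) = 1.3366% → 1.34%.

1.34%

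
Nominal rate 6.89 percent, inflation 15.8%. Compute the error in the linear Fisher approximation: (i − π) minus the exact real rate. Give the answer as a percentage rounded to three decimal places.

-1.216%

Approximate: r ≈ 6.890% − 15.800% = -8.9100%
Exact: (1 + 0.0689)/(1 + 0.1580) − 1 = -7.6943%
Error = -8.9100% − (-7.6943%) = -1.2157% → -1.216%.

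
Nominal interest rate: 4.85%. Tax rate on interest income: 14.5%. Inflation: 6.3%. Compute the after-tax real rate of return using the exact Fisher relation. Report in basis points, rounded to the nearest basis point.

-203 basis points

After-tax nominal return = 4.85% × (1 − 0.145) = 4.14675%.
1 + r = 1.0414675 / 1.06300 = 0.979744
After-tax real rate = 0.979744 − 1 → -203 basis points.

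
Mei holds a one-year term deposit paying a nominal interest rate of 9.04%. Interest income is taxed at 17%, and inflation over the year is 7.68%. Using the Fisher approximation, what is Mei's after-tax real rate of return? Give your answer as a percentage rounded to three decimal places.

After-tax nominal return = 9.04% × (1 − 0.17) = 7.5032%.
r ≈ 7.5032% − 7.68% → -0.177%.

-0.177%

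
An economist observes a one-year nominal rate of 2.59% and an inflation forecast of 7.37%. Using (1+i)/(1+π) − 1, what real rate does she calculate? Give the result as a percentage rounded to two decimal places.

By the Fisher identity, 1 + r = (1 + i)/(1 + π).
1 + r = 1.02590 / 1.07370 = 0.955481
r = 0.955481 − 1 = -4.4519%, i.e. -4.45%.

-4.45%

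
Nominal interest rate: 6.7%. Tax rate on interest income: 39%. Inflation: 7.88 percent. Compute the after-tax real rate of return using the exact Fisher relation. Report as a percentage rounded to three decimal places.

After-tax nominal return = 6.7% × (1 − 0.39) = 4.0870%.
1 + r = 1.04087 / 1.07880 = 0.964841
After-tax real rate = 0.964841 − 1 → -3.516%.

-3.516%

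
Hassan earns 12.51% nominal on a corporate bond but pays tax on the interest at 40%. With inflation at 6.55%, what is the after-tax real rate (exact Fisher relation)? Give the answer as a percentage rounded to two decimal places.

0.90%

After-tax nominal return = 12.51% × (1 − 0.4) = 7.5060%.
1 + r = 1.07506 / 1.06550 = 1.008972
After-tax real rate = 1.008972 − 1 → 0.90%.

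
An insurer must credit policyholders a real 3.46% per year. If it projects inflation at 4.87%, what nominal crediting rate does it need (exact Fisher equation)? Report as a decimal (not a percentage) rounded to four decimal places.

0.0850

(1 + i) = (1 + r)(1 + π) = 1.03460 × 1.04870 = 1.08498502
i = 1.08498502 − 1, so the required nominal rate is 0.0850.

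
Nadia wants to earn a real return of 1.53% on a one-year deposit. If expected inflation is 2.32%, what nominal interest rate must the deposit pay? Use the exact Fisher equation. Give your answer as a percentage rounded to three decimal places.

(1 + i) = (1 + r)(1 + π) = 1.01530 × 1.02320 = 1.03885496
i = 1.03885496 − 1, so the required nominal rate is 3.885%.

3.885%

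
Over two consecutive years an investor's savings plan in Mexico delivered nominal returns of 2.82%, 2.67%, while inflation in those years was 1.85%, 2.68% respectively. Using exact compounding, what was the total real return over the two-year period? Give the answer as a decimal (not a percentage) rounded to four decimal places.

0.0094

Nominal growth factor = 1.0282 × 1.0267 = 1.055653
Price-level growth factor = 1.0185 × 1.0268 = 1.045796
Real growth factor = 1.055653 / 1.045796 = 1.009425
Total real return = 1.009425 − 1 → 0.0094.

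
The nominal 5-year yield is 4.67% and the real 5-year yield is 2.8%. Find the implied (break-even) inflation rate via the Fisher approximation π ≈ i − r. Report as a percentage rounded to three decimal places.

π ≈ i − r = 4.67% − 2.8% → 1.870%.

1.870%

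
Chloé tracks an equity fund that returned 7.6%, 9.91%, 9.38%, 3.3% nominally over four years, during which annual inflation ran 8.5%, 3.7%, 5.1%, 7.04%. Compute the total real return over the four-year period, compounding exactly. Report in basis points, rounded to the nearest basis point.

Nominal growth factor = 1.0760 × 1.0991 × 1.0938 × 1.0330 = 1.336250
Price-level growth factor = 1.0850 × 1.0370 × 1.0510 × 1.0704 = 1.265777
Real growth factor = 1.336250 / 1.265777 = 1.055675
Total real return = 1.055675 − 1 → 557 basis points.

557 basis points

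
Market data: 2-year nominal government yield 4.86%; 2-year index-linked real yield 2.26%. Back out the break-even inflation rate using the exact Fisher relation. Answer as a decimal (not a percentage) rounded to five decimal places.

(1 + π) = (1 + i)/(1 + r) = 1.04860 / 1.02260 = 1.0254254
Break-even inflation = 1.0254254 − 1 → 0.02543.

0.02543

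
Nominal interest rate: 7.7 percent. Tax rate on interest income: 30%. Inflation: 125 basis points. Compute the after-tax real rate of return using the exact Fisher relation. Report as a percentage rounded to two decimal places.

After-tax nominal return = 7.7% × (1 − 0.3) = 5.3900%.
1 + r = 1.05390 / 1.01250 = 1.040889
After-tax real rate = 1.040889 − 1 → 4.09%.

4.09%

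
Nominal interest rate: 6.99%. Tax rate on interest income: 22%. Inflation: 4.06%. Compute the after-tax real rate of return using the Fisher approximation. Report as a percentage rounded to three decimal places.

After-tax nominal return = 6.99% × (1 − 0.22) = 5.4522%.
r ≈ 5.4522% − 4.06% → 1.392%.

1.392%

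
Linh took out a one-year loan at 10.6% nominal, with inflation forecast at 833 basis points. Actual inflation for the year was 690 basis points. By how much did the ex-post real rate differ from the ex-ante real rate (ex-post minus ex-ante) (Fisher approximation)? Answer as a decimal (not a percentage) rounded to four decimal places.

Ex-ante: 10.6% − 8.33% = 2.270%
Ex-post: 10.6% − 6.9% = 3.700%
Difference (ex-post − ex-ante) = 1.4300% → 0.0143.

0.0143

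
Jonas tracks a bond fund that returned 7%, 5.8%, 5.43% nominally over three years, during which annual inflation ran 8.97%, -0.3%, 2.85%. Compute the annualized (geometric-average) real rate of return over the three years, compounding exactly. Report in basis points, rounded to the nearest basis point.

222 basis points

Compound the nominal returns: 1.0700 × 1.0580 × 1.0543 = 1.19353086.
Compound inflation: 1.0897 × 0.9970 × 1.0285 = 1.11739418.
Deflate: 1.19353086 / 1.11739418 = 1.06813771.
Annualized real rate = 1.06813771^(1/3) − 1 = 2.2215% → 222 basis points.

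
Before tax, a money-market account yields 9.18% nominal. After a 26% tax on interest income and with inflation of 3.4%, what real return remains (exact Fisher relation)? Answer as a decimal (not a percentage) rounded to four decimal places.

0.0328

After-tax nominal return = 9.18% × (1 − 0.26) = 6.7932%.
1 + r = 1.067932 / 1.03400 = 1.032816
After-tax real rate = 1.032816 − 1 → 0.0328.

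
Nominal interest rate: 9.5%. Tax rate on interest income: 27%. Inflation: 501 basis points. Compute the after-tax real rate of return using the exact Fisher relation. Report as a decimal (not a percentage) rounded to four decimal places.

After-tax nominal return = 9.5% × (1 − 0.27) = 6.9350%.
1 + r = 1.06935 / 1.05010 = 1.018332
After-tax real rate = 1.018332 − 1 → 0.0183.

0.0183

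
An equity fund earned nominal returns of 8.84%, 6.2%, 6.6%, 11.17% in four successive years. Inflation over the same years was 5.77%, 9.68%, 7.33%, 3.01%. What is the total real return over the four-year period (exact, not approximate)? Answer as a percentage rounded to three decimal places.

Nominal growth factor = 1.0884 × 1.0620 × 1.0660 × 1.1117 = 1.369802
Price-level growth factor = 1.0577 × 1.0968 × 1.0733 × 1.0301 = 1.282598
Real growth factor = 1.369802 / 1.282598 = 1.067991
Total real return = 1.067991 − 1 → 6.799%.

6.799%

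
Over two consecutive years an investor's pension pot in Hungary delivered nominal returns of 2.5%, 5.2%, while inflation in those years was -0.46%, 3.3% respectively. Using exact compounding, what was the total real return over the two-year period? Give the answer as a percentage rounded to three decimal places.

4.868%

Nominal growth factor = 1.0250 × 1.0520 = 1.078300
Price-level growth factor = 0.9954 × 1.0330 = 1.028248
Real growth factor = 1.078300 / 1.028248 = 1.048677
Total real return = 1.048677 − 1 → 4.868%.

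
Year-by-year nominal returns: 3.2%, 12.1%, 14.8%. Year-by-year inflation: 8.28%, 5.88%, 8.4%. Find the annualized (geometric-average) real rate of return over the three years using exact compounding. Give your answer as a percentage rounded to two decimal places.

2.24%

Nominal growth factor = 1.0320 × 1.1210 × 1.1480 = 1.32808906
Price-level growth factor = 1.0828 × 1.0588 × 1.0840 = 1.24277201
Real growth factor = 1.32808906 / 1.24277201 = 1.06865061
Annualized real rate = 1.06865061^(1/3) − 1 = 2.2379% → 2.24%.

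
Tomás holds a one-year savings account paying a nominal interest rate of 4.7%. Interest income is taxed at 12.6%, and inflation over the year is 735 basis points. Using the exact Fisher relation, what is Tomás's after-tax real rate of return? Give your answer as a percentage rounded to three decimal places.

-3.020%

After-tax nominal return = 4.7% × (1 − 0.126) = 4.1078%.
1 + r = 1.041078 / 1.07350 = 0.969798
After-tax real rate = 0.969798 − 1 → -3.020%.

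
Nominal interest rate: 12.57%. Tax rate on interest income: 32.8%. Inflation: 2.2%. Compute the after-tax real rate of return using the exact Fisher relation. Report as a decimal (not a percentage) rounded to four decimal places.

0.0611

After-tax nominal return = 12.57% × (1 − 0.328) = 8.44704%.
1 + r = 1.0844704 / 1.02200 = 1.061126
After-tax real rate = 1.061126 − 1 → 0.0611.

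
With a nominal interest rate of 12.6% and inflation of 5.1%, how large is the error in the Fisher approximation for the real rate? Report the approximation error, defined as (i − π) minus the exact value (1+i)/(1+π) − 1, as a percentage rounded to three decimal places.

Approximate: r ≈ 12.600% − 5.100% = 7.5000%
Exact: (1 + 0.1260)/(1 + 0.0510) − 1 = 7.1361%
Error = 7.5000% − 7.1361% = 0.3639% → 0.364%.

0.364%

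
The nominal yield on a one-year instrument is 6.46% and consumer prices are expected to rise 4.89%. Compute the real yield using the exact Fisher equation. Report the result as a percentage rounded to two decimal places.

1 + r = 1.06460 / 1.04890 = 1.014968
r = 1.014968 − 1 = 1.4968%, i.e. 1.50%.

1.50%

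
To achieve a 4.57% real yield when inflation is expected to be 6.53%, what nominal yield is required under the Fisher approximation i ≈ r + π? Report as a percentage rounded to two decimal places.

11.10%

i ≈ r + π = 4.57% + 6.53% = 11.10%.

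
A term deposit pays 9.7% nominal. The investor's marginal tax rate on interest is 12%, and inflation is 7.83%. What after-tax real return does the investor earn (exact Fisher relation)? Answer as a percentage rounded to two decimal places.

0.65%

After-tax nominal return = 9.7% × (1 − 0.12) = 8.5360%.
1 + r = 1.08536 / 1.07830 = 1.006547
After-tax real rate = 1.006547 − 1 → 0.65%.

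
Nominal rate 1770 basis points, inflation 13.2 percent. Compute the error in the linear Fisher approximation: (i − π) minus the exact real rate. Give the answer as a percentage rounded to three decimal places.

Approximate: r ≈ 17.700% − 13.200% = 4.5000%
Exact: (1 + 0.1770)/(1 + 0.1320) − 1 = 3.9753%
Error = 4.5000% − 3.9753% = 0.5247% → 0.525%.

0.525%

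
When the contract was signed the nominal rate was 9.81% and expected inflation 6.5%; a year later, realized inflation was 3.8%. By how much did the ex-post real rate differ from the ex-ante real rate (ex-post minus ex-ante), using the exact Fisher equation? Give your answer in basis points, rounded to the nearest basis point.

Ex-ante: (1 + 0.0981)/(1 + 0.0650) − 1 = 3.1080%
Ex-post: (1 + 0.0981)/(1 + 0.0380) − 1 = 5.7900%
Difference (ex-post − ex-ante) = 2.6820% → 268 basis points.

268 basis points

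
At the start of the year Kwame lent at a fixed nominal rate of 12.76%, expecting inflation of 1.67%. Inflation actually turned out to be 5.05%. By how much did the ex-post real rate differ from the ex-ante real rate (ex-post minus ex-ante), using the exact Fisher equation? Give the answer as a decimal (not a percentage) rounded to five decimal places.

Ex-ante: (1 + 0.1276)/(1 + 0.0167) − 1 = 10.90784%
Ex-post: (1 + 0.1276)/(1 + 0.0505) − 1 = 7.33936%
Difference (ex-post − ex-ante) = -3.56848% → -0.03568.

-0.03568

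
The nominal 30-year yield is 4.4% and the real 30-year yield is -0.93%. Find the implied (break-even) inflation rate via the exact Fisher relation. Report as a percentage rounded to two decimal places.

(1 + π) = (1 + i)/(1 + r) = 1.04400 / 0.99070 = 1.053800
Break-even inflation = 1.053800 − 1 → 5.38%.

5.38%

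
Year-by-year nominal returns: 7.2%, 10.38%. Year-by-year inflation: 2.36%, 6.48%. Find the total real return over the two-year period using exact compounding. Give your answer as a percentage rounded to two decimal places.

8.56%

Nominal growth factor = 1.0720 × 1.1038 = 1.183274
Price-level growth factor = 1.0236 × 1.0648 = 1.089929
Real growth factor = 1.183274 / 1.089929 = 1.085643
Total real return = 1.085643 − 1 → 8.56%.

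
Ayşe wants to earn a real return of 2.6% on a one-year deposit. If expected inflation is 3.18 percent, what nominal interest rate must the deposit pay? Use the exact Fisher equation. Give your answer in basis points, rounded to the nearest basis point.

586 basis points

(1 + i) = (1 + r)(1 + π) = 1.02600 × 1.03180 = 1.0586268
i = 1.0586268 − 1, so the required nominal rate is 586 basis points.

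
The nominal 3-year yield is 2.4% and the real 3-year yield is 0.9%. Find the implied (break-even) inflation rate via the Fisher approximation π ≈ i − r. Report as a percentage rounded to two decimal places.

1.50%

π ≈ i − r = 2.4% − 0.9% → 1.50%.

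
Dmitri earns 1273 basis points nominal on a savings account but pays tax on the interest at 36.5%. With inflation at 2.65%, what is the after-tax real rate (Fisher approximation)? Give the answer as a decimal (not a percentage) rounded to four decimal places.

0.0543

After-tax nominal return = 12.73% × (1 − 0.365) = 8.08355%.
r ≈ 8.08355% − 2.65% → 0.0543.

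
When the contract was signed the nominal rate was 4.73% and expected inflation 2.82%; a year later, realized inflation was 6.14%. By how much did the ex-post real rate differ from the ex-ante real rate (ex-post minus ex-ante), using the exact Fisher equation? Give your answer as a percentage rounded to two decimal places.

Ex-ante: (1 + 0.0473)/(1 + 0.0282) − 1 = 1.8576%
Ex-post: (1 + 0.0473)/(1 + 0.0614) − 1 = -1.3284%
Difference (ex-post − ex-ante) = -3.1860% → -3.19%.

-3.19%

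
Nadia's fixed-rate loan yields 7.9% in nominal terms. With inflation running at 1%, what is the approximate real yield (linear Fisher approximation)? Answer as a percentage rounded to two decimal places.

r ≈ i − π = 7.9% − 1% = 6.90%.

6.90%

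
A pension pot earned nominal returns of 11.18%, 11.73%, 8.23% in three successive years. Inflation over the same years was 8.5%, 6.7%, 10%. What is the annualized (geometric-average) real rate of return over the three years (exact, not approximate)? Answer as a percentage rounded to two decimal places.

1.82%

Compound the nominal returns: 1.1118 × 1.1173 × 1.0823 = 1.34444836.
Compound inflation: 1.0850 × 1.0670 × 1.1000 = 1.27346450.
Deflate: 1.34444836 / 1.27346450 = 1.05574075.
Annualized real rate = 1.05574075^(1/3) − 1 = 1.8245% → 1.82%.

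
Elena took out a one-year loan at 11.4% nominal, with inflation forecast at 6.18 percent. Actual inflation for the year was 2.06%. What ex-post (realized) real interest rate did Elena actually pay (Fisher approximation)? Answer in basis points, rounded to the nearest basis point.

Ex-post: 11.4% − 2.06% = 9.340%
So the realized real rate is 934 basis points.

934 basis points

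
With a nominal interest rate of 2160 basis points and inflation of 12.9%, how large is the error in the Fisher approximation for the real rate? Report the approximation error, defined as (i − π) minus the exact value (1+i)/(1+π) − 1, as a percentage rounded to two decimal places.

0.99%

Approximate: r ≈ 21.600% − 12.900% = 8.7000%
Exact: (1 + 0.2160)/(1 + 0.1290) − 1 = 7.7059%
Error = 8.7000% − 7.7059% = 0.9941% → 0.99%.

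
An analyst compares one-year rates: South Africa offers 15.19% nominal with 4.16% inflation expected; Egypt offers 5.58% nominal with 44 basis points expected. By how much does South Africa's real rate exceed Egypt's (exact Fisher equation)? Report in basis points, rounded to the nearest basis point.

547 basis points

South Africa: (1 + 0.1519)/(1 + 0.0416) − 1 = 10.5895%
Egypt: (1 + 0.0558)/(1 + 0.0044) − 1 = 5.1175%
Differential = 10.5895% − 5.1175% = 5.4720% → 547 basis points.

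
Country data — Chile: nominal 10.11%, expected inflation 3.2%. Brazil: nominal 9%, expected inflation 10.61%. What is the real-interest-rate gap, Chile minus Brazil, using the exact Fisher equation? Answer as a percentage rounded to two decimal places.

Chile: (1 + 0.1011)/(1 + 0.0320) − 1 = 6.6957%
Brazil: (1 + 0.0900)/(1 + 0.1061) − 1 = -1.4556%
Differential = 6.6957% − (-1.4556%) = 8.1513% → 8.15%.

8.15%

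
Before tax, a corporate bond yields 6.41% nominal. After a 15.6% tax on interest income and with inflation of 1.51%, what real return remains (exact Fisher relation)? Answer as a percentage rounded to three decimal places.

3.842%

After-tax nominal return = 6.41% × (1 − 0.156) = 5.41004%.
1 + r = 1.0541004 / 1.01510 = 1.038420
After-tax real rate = 1.038420 − 1 → 3.842%.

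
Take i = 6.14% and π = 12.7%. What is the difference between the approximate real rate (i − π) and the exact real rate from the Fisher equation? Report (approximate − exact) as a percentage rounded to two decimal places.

-0.74%

Approximate: r ≈ 6.140% − 12.700% = -6.5600%
Exact: (1 + 0.0614)/(1 + 0.1270) − 1 = -5.8208%
Error = -6.5600% − (-5.8208%) = -0.7392% → -0.74%.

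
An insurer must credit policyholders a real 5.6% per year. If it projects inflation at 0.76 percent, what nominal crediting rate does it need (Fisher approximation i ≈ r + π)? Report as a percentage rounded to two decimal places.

i ≈ r + π = 5.6% + 0.76% = 6.36%.

6.36%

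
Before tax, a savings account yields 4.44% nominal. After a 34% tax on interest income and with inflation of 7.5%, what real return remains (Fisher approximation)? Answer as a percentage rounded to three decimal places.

-4.570%

After-tax nominal return = 4.44% × (1 − 0.34) = 2.9304%.
r ≈ 2.9304% − 7.5% → -4.570%.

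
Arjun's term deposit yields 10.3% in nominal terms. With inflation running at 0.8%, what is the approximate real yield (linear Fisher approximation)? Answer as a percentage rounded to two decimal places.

r ≈ i − π = 10.3% − 0.8% = 9.50%.

9.50%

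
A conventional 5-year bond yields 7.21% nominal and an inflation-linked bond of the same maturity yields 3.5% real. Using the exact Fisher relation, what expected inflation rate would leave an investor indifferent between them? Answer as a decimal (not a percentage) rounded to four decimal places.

0.0358

(1 + π) = (1 + i)/(1 + r) = 1.07210 / 1.03500 = 1.035845
Break-even inflation = 1.035845 − 1 → 0.0358.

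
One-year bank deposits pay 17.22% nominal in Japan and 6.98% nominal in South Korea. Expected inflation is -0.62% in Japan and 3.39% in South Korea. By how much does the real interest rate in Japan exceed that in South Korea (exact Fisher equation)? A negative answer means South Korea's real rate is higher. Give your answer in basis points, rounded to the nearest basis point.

1448 basis points

Japan: (1 + 0.1722)/(1 − 0.0062) − 1 = 17.9513%
South Korea: (1 + 0.0698)/(1 + 0.0339) − 1 = 3.4723%
Differential = 17.9513% − 3.4723% = 14.4790% → 1448 basis points.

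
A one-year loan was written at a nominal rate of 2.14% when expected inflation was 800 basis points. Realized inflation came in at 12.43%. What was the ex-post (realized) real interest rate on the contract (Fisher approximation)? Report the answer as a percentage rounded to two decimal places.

Ex-post: 2.14% − 12.43% = -10.290%
So the realized real rate is -10.29%.

-10.29%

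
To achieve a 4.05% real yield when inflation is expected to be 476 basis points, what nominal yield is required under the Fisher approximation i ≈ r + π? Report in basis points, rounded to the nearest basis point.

i ≈ r + π = 4.05% + 4.76% = 881 basis points.

881 basis points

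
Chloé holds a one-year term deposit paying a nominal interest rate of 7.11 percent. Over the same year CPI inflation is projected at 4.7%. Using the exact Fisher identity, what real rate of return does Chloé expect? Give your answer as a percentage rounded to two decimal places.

2.30%

1 + r = 1.07110 / 1.04700 = 1.023018
r = 1.023018 − 1 = 2.3018%, i.e. 2.30%.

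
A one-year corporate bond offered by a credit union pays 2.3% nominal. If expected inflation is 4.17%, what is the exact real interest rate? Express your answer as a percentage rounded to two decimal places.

By the Fisher identity, 1 + r = (1 + i)/(1 + π).
1 + r = 1.02300 / 1.04170 = 0.982049
r = 0.982049 − 1 = -1.7951%, i.e. -1.80%.

-1.80%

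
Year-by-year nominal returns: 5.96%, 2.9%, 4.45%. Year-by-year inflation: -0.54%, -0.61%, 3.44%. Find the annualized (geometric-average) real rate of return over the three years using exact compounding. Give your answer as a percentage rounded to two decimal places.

Nominal growth factor = 1.0596 × 1.0290 × 1.0445 = 1.13884801
Price-level growth factor = 0.9946 × 0.9939 × 1.0344 = 1.02253847
Real growth factor = 1.13884801 / 1.02253847 = 1.11374588
Annualized real rate = 1.11374588^(1/3) − 1 = 3.6562% → 3.66%.

3.66%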